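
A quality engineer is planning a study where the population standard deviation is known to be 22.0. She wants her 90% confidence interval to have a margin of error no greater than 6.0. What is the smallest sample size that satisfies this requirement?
n ≥ 37

For margin E ≤ 6.0:
n ≥ (z* · σ / E)²
n ≥ (1.645 · 22.0 / 6.0)²
n ≥ 36.38

Minimum n = 37 (rounding up)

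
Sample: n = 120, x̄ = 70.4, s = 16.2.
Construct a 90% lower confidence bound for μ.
μ ≥ 68.49

Lower bound (one-sided):
t* = 1.289 (one-sided for 90%)
Lower bound = x̄ - t* · s/√n = 70.4 - 1.289 · 16.2/√120 = 68.49

We are 90% confident that μ ≥ 68.49.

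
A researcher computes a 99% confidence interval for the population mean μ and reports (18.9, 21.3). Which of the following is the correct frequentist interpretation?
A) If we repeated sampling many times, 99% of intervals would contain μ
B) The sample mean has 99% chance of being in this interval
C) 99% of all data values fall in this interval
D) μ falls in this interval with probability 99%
A

A) Correct — this is the frequentist long-run coverage interpretation.
B) Wrong — x̄ is observed and sits in the interval by construction.
C) Wrong — a CI is about the parameter μ, not individual data values.
D) Wrong — μ is fixed; the randomness lives in the interval, not in μ.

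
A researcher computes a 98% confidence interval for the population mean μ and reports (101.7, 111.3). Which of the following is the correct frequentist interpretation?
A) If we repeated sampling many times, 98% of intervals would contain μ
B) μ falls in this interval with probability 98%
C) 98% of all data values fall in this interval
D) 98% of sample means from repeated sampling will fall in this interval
A

A) Correct — this is the frequentist long-run coverage interpretation.
B) Wrong — μ is fixed; the randomness lives in the interval, not in μ.
C) Wrong — a CI is about the parameter μ, not individual data values.
D) Wrong — coverage applies to intervals containing μ, not to future x̄ values.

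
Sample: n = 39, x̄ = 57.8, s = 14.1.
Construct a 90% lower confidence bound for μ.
μ ≥ 54.86

Lower bound (one-sided):
t* = 1.304 (one-sided for 90%)
Lower bound = x̄ - t* · s/√n = 57.8 - 1.304 · 14.1/√39 = 54.86

We are 90% confident that μ ≥ 54.86.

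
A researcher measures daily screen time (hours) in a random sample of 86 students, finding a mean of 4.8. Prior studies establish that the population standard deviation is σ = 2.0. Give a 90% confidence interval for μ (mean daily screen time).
(4.45, 5.15)

z-interval (σ known):
z* = 1.645 for 90% confidence

Margin of error = z* · σ/√n = 1.645 · 2.0/√86 = 0.35

CI: (4.8 - 0.35, 4.8 + 0.35) = (4.45, 5.15)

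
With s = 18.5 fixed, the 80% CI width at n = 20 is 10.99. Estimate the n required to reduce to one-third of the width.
n ≈ 180

CI width ∝ 1/√n
To reduce width by factor 3, need √n to grow by 3 → need 3² = 9 times as many samples.

Current: n = 20, width = 10.99
New: n = 180, width ≈ 3.55

Width reduced by factor of 10.99/3.55 = 3.10.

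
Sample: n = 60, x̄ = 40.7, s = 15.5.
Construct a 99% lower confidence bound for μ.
μ ≥ 35.92

Lower bound (one-sided):
t* = 2.391 (one-sided for 99%)
Lower bound = x̄ - t* · s/√n = 40.7 - 2.391 · 15.5/√60 = 35.92

We are 99% confident that μ ≥ 35.92.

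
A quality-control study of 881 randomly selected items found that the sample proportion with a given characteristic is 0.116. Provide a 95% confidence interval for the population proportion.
(0.095, 0.137)

Proportion CI:
SE = √(p̂(1-p̂)/n) = √(0.116 · 0.884 / 881) = 0.01079

z* = 1.960
Margin = z* · SE = 1.960 · 0.01079 = 0.0211

CI: 0.116 ± 0.0211 = (0.095, 0.137)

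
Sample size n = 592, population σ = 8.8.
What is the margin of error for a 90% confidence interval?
Margin of error = 0.59

Margin of error = z* · σ/√n
= 1.645 · 8.8/√592
= 1.645 · 8.8/24.3311
= 0.59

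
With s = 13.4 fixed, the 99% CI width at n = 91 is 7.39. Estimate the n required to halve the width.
n ≈ 364

CI width ∝ 1/√n
To reduce width by factor 2, need √n to grow by 2 → need 2² = 4 times as many samples.

Current: n = 91, width = 7.39
New: n = 364, width ≈ 3.64

Width reduced by factor of 7.39/3.64 = 2.03.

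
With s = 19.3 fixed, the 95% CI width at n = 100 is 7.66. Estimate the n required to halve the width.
n ≈ 400

CI width ∝ 1/√n
To reduce width by factor 2, need √n to grow by 2 → need 2² = 4 times as many samples.

Current: n = 100, width = 7.66
New: n = 400, width ≈ 3.79

Width reduced by factor of 7.66/3.79 = 2.02.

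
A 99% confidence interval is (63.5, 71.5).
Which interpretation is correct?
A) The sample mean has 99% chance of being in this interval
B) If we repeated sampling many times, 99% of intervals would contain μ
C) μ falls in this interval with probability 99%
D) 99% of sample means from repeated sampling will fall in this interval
B

A) Wrong — x̄ is observed and sits in the interval by construction.
B) Correct — this is the frequentist long-run coverage interpretation.
C) Wrong — μ is fixed; the randomness lives in the interval, not in μ.
D) Wrong — coverage applies to intervals containing μ, not to future x̄ values.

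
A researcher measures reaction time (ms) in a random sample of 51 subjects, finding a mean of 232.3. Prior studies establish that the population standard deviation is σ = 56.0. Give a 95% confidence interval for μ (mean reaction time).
(216.93, 247.67)

z-interval (σ known):
z* = 1.960 for 95% confidence

Margin of error = z* · σ/√n = 1.960 · 56.0/√51 = 15.37

CI: (232.3 - 15.37, 232.3 + 15.37) = (216.93, 247.67)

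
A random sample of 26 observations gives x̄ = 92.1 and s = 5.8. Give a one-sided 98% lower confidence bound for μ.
μ ≥ 89.64

Lower bound (one-sided):
t* = 2.167 (one-sided for 98%)
Lower bound = x̄ - t* · s/√n = 92.1 - 2.167 · 5.8/√26 = 89.64

We are 98% confident that μ ≥ 89.64.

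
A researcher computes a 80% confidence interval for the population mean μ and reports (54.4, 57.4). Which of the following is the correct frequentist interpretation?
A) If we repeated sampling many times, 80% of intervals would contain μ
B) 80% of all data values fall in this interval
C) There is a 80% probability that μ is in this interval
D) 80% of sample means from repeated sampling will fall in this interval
A

A) Correct — this is the frequentist long-run coverage interpretation.
B) Wrong — a CI is about the parameter μ, not individual data values.
C) Wrong — μ is fixed; the randomness lives in the interval, not in μ.
D) Wrong — coverage applies to intervals containing μ, not to future x̄ values.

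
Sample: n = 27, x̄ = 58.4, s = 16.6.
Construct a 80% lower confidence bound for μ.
μ ≥ 55.67

Lower bound (one-sided):
t* = 0.856 (one-sided for 80%)
Lower bound = x̄ - t* · s/√n = 58.4 - 0.856 · 16.6/√27 = 55.67

We are 80% confident that μ ≥ 55.67.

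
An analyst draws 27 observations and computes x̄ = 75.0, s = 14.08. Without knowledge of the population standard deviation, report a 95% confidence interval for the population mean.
(69.43, 80.57)

t-interval (σ unknown):
df = n - 1 = 26
t* = 2.056 for 95% confidence

Margin of error = t* · s/√n = 2.056 · 14.08/√27 = 5.57

CI: (69.43, 80.57)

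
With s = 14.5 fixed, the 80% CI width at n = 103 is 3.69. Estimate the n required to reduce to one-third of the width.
n ≈ 927

CI width ∝ 1/√n
To reduce width by factor 3, need √n to grow by 3 → need 3² = 9 times as many samples.

Current: n = 103, width = 3.69
New: n = 927, width ≈ 1.22

Width reduced by factor of 3.69/1.22 = 3.02.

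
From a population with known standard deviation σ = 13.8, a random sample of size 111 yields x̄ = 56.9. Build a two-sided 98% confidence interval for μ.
(53.85, 59.95)

z-interval (σ known):
z* = 2.326 for 98% confidence

Margin of error = z* · σ/√n = 2.326 · 13.8/√111 = 3.05

CI: (56.9 - 3.05, 56.9 + 3.05) = (53.85, 59.95)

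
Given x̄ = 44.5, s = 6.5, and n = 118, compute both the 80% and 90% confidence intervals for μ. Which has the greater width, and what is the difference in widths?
90% CI is wider by 0.44

df = 117
80% CI: t* = 1.289, (43.73, 45.27), width = 2 · t* · s/√n = 1.54
90% CI: t* = 1.658, (43.51, 45.49), width = 2 · t* · s/√n = 1.98

The 90% CI is wider by 1.98 - 1.54 = 0.44.
Higher confidence requires a wider interval.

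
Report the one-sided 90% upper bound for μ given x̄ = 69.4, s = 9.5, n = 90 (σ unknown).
μ ≤ 70.69

Upper bound (one-sided):
t* = 1.291 (one-sided for 90%)
Upper bound = x̄ + t* · s/√n = 69.4 + 1.291 · 9.5/√90 = 70.69

We are 90% confident that μ ≤ 70.69.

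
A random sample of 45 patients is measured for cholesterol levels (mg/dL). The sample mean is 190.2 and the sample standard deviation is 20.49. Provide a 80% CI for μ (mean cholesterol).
(186.23, 194.17)

t-interval (σ unknown):
df = n - 1 = 44
t* = 1.301 for 80% confidence

Margin of error = t* · s/√n = 1.301 · 20.49/√45 = 3.97

CI: (186.23, 194.17)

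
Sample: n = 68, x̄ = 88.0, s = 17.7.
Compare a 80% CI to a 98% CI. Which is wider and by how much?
98% CI is wider by 4.68

df = 67
80% CI: t* = 1.294, (85.22, 90.78), width = 2 · t* · s/√n = 5.55
98% CI: t* = 2.383, (82.89, 93.11), width = 2 · t* · s/√n = 10.23

The 98% CI is wider by 10.23 - 5.55 = 4.68.
Higher confidence requires a wider interval.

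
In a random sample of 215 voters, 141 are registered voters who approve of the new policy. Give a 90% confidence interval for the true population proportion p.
(0.603, 0.709)

Proportion CI:
p̂ = 141/215 = 0.65581
SE = √(p̂(1-p̂)/n) = √(0.65581 · 0.34419 / 215) = 0.03240

z* = 1.645
Margin = z* · SE = 1.645 · 0.03240 = 0.0533

CI: 0.65581 ± 0.0533 = (0.603, 0.709)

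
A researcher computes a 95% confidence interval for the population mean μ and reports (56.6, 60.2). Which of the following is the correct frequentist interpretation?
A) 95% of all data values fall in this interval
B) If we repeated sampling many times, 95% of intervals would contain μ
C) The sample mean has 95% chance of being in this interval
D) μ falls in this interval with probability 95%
B

A) Wrong — a CI is about the parameter μ, not individual data values.
B) Correct — this is the frequentist long-run coverage interpretation.
C) Wrong — x̄ is observed and sits in the interval by construction.
D) Wrong — μ is fixed; the randomness lives in the interval, not in μ.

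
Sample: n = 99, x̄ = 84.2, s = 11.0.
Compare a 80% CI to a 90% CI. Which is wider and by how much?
90% CI is wider by 0.82

df = 98
80% CI: t* = 1.290, (82.77, 85.63), width = 2 · t* · s/√n = 2.85
90% CI: t* = 1.661, (82.36, 86.04), width = 2 · t* · s/√n = 3.67

The 90% CI is wider by 3.67 - 2.85 = 0.82.
Higher confidence requires a wider interval.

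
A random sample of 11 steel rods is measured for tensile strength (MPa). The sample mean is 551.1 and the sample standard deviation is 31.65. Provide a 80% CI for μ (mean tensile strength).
(538.01, 564.19)

t-interval (σ unknown):
df = n - 1 = 10
t* = 1.372 for 80% confidence

Margin of error = t* · s/√n = 1.372 · 31.65/√11 = 13.09

CI: (538.01, 564.19)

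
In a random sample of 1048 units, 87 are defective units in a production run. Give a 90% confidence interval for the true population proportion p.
(0.069, 0.097)

Proportion CI:
p̂ = 87/1048 = 0.08302
SE = √(p̂(1-p̂)/n) = √(0.08302 · 0.91698 / 1048) = 0.00852

z* = 1.645
Margin = z* · SE = 1.645 · 0.00852 = 0.0140

CI: 0.08302 ± 0.0140 = (0.069, 0.097)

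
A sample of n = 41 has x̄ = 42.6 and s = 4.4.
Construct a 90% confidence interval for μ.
(41.44, 43.76)

t-interval (σ unknown):
df = n - 1 = 40
t* = 1.684 for 90% confidence

Margin of error = t* · s/√n = 1.684 · 4.4/√41 = 1.16

CI: (41.44, 43.76)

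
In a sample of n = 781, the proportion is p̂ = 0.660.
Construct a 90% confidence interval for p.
(0.632, 0.688)

Proportion CI:
SE = √(p̂(1-p̂)/n) = √(0.660 · 0.340 / 781) = 0.01695

z* = 1.645
Margin = z* · SE = 1.645 · 0.01695 = 0.0279

CI: 0.660 ± 0.0279 = (0.632, 0.688)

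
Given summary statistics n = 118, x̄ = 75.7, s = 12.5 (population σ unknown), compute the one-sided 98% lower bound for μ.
μ ≥ 73.31

Lower bound (one-sided):
t* = 2.077 (one-sided for 98%)
Lower bound = x̄ - t* · s/√n = 75.7 - 2.077 · 12.5/√118 = 73.31

We are 98% confident that μ ≥ 73.31.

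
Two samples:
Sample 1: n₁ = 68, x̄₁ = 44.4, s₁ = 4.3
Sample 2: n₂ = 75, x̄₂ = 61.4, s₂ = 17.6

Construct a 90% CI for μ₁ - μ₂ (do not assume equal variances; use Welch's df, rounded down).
(-20.49, -13.51)

Difference: x̄₁ - x̄₂ = -17.00
SE = √(s₁²/n₁ + s₂²/n₂) = √(4.3²/68 + 17.6²/75) = 2.0981
df = 83.66 → 83 (Welch–Satterthwaite, rounded down)
t* = 1.663

CI: -17.00 ± 1.663 · 2.0981 = -17.00 ± 3.49 = (-20.49, -13.51)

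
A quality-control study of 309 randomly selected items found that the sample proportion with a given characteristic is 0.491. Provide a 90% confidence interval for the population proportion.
(0.444, 0.538)

Proportion CI:
SE = √(p̂(1-p̂)/n) = √(0.491 · 0.509 / 309) = 0.02844

z* = 1.645
Margin = z* · SE = 1.645 · 0.02844 = 0.0468

CI: 0.491 ± 0.0468 = (0.444, 0.538)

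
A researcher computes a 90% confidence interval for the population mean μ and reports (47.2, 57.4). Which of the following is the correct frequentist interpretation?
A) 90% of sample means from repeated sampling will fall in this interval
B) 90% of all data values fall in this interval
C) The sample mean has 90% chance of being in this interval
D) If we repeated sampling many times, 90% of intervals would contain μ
D

A) Wrong — coverage applies to intervals containing μ, not to future x̄ values.
B) Wrong — a CI is about the parameter μ, not individual data values.
C) Wrong — x̄ is observed and sits in the interval by construction.
D) Correct — this is the frequentist long-run coverage interpretation.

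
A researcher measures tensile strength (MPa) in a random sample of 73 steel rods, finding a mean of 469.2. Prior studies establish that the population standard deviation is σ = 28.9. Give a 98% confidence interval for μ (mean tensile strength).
(461.33, 477.07)

z-interval (σ known):
z* = 2.326 for 98% confidence

Margin of error = z* · σ/√n = 2.326 · 28.9/√73 = 7.87

CI: (469.2 - 7.87, 469.2 + 7.87) = (461.33, 477.07)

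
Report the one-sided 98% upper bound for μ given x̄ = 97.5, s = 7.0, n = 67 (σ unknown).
μ ≤ 99.29

Upper bound (one-sided):
t* = 2.095 (one-sided for 98%)
Upper bound = x̄ + t* · s/√n = 97.5 + 2.095 · 7.0/√67 = 99.29

We are 98% confident that μ ≤ 99.29.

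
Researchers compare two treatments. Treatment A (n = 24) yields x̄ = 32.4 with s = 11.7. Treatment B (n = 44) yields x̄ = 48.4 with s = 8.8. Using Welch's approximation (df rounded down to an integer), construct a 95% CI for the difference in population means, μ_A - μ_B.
(-21.54, -10.46)

Difference: x̄₁ - x̄₂ = -16.00
SE = √(s₁²/n₁ + s₂²/n₂) = √(11.7²/24 + 8.8²/44) = 2.7320
df = 37.48 → 37 (Welch–Satterthwaite, rounded down)
t* = 2.026

CI: -16.00 ± 2.026 · 2.7320 = -16.00 ± 5.54 = (-21.54, -10.46)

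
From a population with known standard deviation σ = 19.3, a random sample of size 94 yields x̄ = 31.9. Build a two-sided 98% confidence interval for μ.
(27.27, 36.53)

z-interval (σ known):
z* = 2.326 for 98% confidence

Margin of error = z* · σ/√n = 2.326 · 19.3/√94 = 4.63

CI: (31.9 - 4.63, 31.9 + 4.63) = (27.27, 36.53)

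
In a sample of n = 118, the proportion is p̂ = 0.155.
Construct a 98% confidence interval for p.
(0.078, 0.232)

Proportion CI:
SE = √(p̂(1-p̂)/n) = √(0.155 · 0.845 / 118) = 0.03332

z* = 2.326
Margin = z* · SE = 2.326 · 0.03332 = 0.0775

CI: 0.155 ± 0.0775 = (0.078, 0.232)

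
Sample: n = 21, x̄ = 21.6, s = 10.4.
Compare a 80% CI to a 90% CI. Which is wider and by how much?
90% CI is wider by 1.82

df = 20
80% CI: t* = 1.325, (18.59, 24.61), width = 2 · t* · s/√n = 6.01
90% CI: t* = 1.725, (17.69, 25.51), width = 2 · t* · s/√n = 7.83

The 90% CI is wider by 7.83 - 6.01 = 1.82.
Higher confidence requires a wider interval.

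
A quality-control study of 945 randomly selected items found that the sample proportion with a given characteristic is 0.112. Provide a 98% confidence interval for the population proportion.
(0.088, 0.136)

Proportion CI:
SE = √(p̂(1-p̂)/n) = √(0.112 · 0.888 / 945) = 0.01026

z* = 2.326
Margin = z* · SE = 2.326 · 0.01026 = 0.0239

CI: 0.112 ± 0.0239 = (0.088, 0.136)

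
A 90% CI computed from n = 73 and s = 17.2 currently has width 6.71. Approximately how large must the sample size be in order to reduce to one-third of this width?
n ≈ 657

CI width ∝ 1/√n
To reduce width by factor 3, need √n to grow by 3 → need 3² = 9 times as many samples.

Current: n = 73, width = 6.71
New: n = 657, width ≈ 2.21

Width reduced by factor of 6.71/2.21 = 3.04.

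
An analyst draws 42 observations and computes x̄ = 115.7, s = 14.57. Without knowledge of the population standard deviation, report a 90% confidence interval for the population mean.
(111.92, 119.48)

t-interval (σ unknown):
df = n - 1 = 41
t* = 1.683 for 90% confidence

Margin of error = t* · s/√n = 1.683 · 14.57/√42 = 3.78

CI: (111.92, 119.48)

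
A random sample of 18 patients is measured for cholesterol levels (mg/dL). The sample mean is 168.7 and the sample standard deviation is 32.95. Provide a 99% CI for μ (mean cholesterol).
(146.19, 191.21)

t-interval (σ unknown):
df = n - 1 = 17
t* = 2.898 for 99% confidence

Margin of error = t* · s/√n = 2.898 · 32.95/√18 = 22.51

CI: (146.19, 191.21)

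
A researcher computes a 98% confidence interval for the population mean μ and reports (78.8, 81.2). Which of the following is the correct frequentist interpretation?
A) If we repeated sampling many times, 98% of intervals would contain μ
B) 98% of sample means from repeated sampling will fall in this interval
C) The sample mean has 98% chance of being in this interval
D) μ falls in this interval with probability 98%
A

A) Correct — this is the frequentist long-run coverage interpretation.
B) Wrong — coverage applies to intervals containing μ, not to future x̄ values.
C) Wrong — x̄ is observed and sits in the interval by construction.
D) Wrong — μ is fixed; the randomness lives in the interval, not in μ.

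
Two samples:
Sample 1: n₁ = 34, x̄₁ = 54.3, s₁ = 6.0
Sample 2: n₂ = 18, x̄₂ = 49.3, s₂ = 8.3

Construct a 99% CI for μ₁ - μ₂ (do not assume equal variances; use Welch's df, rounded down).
(-1.14, 11.14)

Difference: x̄₁ - x̄₂ = 5.00
SE = √(s₁²/n₁ + s₂²/n₂) = √(6.0²/34 + 8.3²/18) = 2.2104
df = 26.66 → 26 (Welch–Satterthwaite, rounded down)
t* = 2.779

CI: 5.00 ± 2.779 · 2.2104 = 5.00 ± 6.14 = (-1.14, 11.14)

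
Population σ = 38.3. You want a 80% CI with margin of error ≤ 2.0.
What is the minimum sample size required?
n ≥ 603

For margin E ≤ 2.0:
n ≥ (z* · σ / E)²
n ≥ (1.282 · 38.3 / 2.0)²
n ≥ 602.72

Minimum n = 603 (rounding up)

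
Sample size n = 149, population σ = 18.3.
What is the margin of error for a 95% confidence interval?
Margin of error = 2.94

Margin of error = z* · σ/√n
= 1.960 · 18.3/√149
= 1.960 · 18.3/12.2066
= 2.94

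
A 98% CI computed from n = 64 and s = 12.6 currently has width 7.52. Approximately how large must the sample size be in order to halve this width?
n ≈ 256

CI width ∝ 1/√n
To reduce width by factor 2, need √n to grow by 2 → need 2² = 4 times as many samples.

Current: n = 64, width = 7.52
New: n = 256, width ≈ 3.69

Width reduced by factor of 7.52/3.69 = 2.04.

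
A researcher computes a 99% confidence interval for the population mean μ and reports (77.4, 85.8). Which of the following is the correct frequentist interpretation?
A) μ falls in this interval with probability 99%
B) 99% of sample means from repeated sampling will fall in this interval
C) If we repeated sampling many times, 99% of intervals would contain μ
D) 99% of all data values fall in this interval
C

A) Wrong — μ is fixed; the randomness lives in the interval, not in μ.
B) Wrong — coverage applies to intervals containing μ, not to future x̄ values.
C) Correct — this is the frequentist long-run coverage interpretation.
D) Wrong — a CI is about the parameter μ, not individual data values.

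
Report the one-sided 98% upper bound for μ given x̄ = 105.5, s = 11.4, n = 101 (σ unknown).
μ ≤ 107.86

Upper bound (one-sided):
t* = 2.081 (one-sided for 98%)
Upper bound = x̄ + t* · s/√n = 105.5 + 2.081 · 11.4/√101 = 107.86

We are 98% confident that μ ≤ 107.86.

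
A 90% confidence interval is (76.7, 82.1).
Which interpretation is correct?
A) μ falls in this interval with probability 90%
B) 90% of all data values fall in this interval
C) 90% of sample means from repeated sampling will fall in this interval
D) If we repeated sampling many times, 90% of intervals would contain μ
D

A) Wrong — μ is fixed; the randomness lives in the interval, not in μ.
B) Wrong — a CI is about the parameter μ, not individual data values.
C) Wrong — coverage applies to intervals containing μ, not to future x̄ values.
D) Correct — this is the frequentist long-run coverage interpretation.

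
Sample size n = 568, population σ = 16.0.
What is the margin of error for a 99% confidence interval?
Margin of error = 1.73

Margin of error = z* · σ/√n
= 2.576 · 16.0/√568
= 2.576 · 16.0/23.8328
= 1.73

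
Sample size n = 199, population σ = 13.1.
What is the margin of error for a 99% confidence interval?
Margin of error = 2.39

Margin of error = z* · σ/√n
= 2.576 · 13.1/√199
= 2.576 · 13.1/14.1067
= 2.39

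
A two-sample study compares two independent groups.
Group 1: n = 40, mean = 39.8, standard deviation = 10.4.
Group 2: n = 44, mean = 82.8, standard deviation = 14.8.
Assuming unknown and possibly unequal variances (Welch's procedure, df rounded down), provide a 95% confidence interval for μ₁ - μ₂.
(-48.52, -37.48)

Difference: x̄₁ - x̄₂ = -43.00
SE = √(s₁²/n₁ + s₂²/n₂) = √(10.4²/40 + 14.8²/44) = 2.7717
df = 77.27 → 77 (Welch–Satterthwaite, rounded down)
t* = 1.991

CI: -43.00 ± 1.991 · 2.7717 = -43.00 ± 5.52 = (-48.52, -37.48)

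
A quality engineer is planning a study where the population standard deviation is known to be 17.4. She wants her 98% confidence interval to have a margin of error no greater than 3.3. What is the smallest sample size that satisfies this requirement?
n ≥ 151

For margin E ≤ 3.3:
n ≥ (z* · σ / E)²
n ≥ (2.326 · 17.4 / 3.3)²
n ≥ 150.41

Minimum n = 151 (rounding up)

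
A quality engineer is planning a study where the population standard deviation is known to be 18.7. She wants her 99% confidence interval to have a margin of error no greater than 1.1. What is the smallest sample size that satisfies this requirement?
n ≥ 1918

For margin E ≤ 1.1:
n ≥ (z* · σ / E)²
n ≥ (2.576 · 18.7 / 1.1)²
n ≥ 1917.74

Minimum n = 1918 (rounding up)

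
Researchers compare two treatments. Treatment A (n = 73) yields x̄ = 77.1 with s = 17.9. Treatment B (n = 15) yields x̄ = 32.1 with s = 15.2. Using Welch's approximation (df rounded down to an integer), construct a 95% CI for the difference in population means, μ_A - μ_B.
(35.77, 54.23)

Difference: x̄₁ - x̄₂ = 45.00
SE = √(s₁²/n₁ + s₂²/n₂) = √(17.9²/73 + 15.2²/15) = 4.4488
df = 22.76 → 22 (Welch–Satterthwaite, rounded down)
t* = 2.074

CI: 45.00 ± 2.074 · 4.4488 = 45.00 ± 9.23 = (35.77, 54.23)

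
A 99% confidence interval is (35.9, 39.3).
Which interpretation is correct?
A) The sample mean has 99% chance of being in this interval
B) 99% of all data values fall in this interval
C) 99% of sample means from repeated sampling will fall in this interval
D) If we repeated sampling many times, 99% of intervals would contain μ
D

A) Wrong — x̄ is observed and sits in the interval by construction.
B) Wrong — a CI is about the parameter μ, not individual data values.
C) Wrong — coverage applies to intervals containing μ, not to future x̄ values.
D) Correct — this is the frequentist long-run coverage interpretation.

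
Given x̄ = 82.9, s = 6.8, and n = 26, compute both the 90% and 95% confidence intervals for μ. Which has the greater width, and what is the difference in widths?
95% CI is wider by 0.93

df = 25
90% CI: t* = 1.708, (80.62, 85.18), width = 2 · t* · s/√n = 4.56
95% CI: t* = 2.060, (80.15, 85.65), width = 2 · t* · s/√n = 5.49

The 95% CI is wider by 5.49 - 4.56 = 0.93.
Higher confidence requires a wider interval.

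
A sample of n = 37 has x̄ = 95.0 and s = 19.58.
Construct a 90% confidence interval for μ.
(89.57, 100.43)

t-interval (σ unknown):
df = n - 1 = 36
t* = 1.688 for 90% confidence

Margin of error = t* · s/√n = 1.688 · 19.58/√37 = 5.43

CI: (89.57, 100.43)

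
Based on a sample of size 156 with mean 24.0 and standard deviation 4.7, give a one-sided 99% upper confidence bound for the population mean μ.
μ ≤ 24.88

Upper bound (one-sided):
t* = 2.351 (one-sided for 99%)
Upper bound = x̄ + t* · s/√n = 24.0 + 2.351 · 4.7/√156 = 24.88

We are 99% confident that μ ≤ 24.88.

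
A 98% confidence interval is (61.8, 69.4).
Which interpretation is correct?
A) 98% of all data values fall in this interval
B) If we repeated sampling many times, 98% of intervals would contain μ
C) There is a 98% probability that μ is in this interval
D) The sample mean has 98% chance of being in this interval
B

A) Wrong — a CI is about the parameter μ, not individual data values.
B) Correct — this is the frequentist long-run coverage interpretation.
C) Wrong — μ is fixed; the randomness lives in the interval, not in μ.
D) Wrong — x̄ is observed and sits in the interval by construction.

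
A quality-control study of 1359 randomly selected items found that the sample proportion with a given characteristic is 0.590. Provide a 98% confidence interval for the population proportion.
(0.559, 0.621)

Proportion CI:
SE = √(p̂(1-p̂)/n) = √(0.590 · 0.410 / 1359) = 0.01334

z* = 2.326
Margin = z* · SE = 2.326 · 0.01334 = 0.0310

CI: 0.590 ± 0.0310 = (0.559, 0.621)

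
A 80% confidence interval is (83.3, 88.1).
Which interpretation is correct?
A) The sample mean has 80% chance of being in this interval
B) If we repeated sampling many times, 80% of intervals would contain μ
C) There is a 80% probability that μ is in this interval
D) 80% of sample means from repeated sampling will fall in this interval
B

A) Wrong — x̄ is observed and sits in the interval by construction.
B) Correct — this is the frequentist long-run coverage interpretation.
C) Wrong — μ is fixed; the randomness lives in the interval, not in μ.
D) Wrong — coverage applies to intervals containing μ, not to future x̄ values.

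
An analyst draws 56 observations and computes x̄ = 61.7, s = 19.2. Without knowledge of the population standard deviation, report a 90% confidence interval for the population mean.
(57.41, 65.99)

t-interval (σ unknown):
df = n - 1 = 55
t* = 1.673 for 90% confidence

Margin of error = t* · s/√n = 1.673 · 19.2/√56 = 4.29

CI: (57.41, 65.99)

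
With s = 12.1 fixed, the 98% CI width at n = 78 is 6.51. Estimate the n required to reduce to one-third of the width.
n ≈ 702

CI width ∝ 1/√n
To reduce width by factor 3, need √n to grow by 3 → need 3² = 9 times as many samples.

Current: n = 78, width = 6.51
New: n = 702, width ≈ 2.13

Width reduced by factor of 6.51/2.13 = 3.06.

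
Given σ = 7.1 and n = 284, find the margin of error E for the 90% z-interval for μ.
Margin of error = 0.69

Margin of error = z* · σ/√n
= 1.645 · 7.1/√284
= 1.645 · 7.1/16.8523
= 0.69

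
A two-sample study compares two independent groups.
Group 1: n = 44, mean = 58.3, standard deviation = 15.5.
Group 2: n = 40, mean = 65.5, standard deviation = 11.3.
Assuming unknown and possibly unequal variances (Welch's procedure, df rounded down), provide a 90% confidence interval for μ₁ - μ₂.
(-12.10, -2.30)

Difference: x̄₁ - x̄₂ = -7.20
SE = √(s₁²/n₁ + s₂²/n₂) = √(15.5²/44 + 11.3²/40) = 2.9415
df = 78.42 → 78 (Welch–Satterthwaite, rounded down)
t* = 1.665

CI: -7.20 ± 1.665 · 2.9415 = -7.20 ± 4.90 = (-12.10, -2.30)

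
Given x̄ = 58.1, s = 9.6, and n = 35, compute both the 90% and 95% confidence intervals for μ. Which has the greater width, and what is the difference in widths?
95% CI is wider by 1.10

df = 34
90% CI: t* = 1.691, (55.36, 60.84), width = 2 · t* · s/√n = 5.49
95% CI: t* = 2.032, (54.80, 61.40), width = 2 · t* · s/√n = 6.59

The 95% CI is wider by 6.59 - 5.49 = 1.10.
Higher confidence requires a wider interval.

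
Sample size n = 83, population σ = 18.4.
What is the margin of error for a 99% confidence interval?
Margin of error = 5.20

Margin of error = z* · σ/√n
= 2.576 · 18.4/√83
= 2.576 · 18.4/9.1104
= 5.20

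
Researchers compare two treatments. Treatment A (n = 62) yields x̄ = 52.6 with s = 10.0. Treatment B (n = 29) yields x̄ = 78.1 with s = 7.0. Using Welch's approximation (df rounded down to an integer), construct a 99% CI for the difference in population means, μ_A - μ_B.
(-30.30, -20.70)

Difference: x̄₁ - x̄₂ = -25.50
SE = √(s₁²/n₁ + s₂²/n₂) = √(10.0²/62 + 7.0²/29) = 1.8173
df = 75.42 → 75 (Welch–Satterthwaite, rounded down)
t* = 2.643

CI: -25.50 ± 2.643 · 1.8173 = -25.50 ± 4.80 = (-30.30, -20.70)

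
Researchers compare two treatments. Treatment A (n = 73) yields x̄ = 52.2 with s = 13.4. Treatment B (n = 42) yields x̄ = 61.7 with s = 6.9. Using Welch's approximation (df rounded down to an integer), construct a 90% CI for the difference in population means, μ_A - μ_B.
(-12.64, -6.36)

Difference: x̄₁ - x̄₂ = -9.50
SE = √(s₁²/n₁ + s₂²/n₂) = √(13.4²/73 + 6.9²/42) = 1.8956
df = 111.91 → 111 (Welch–Satterthwaite, rounded down)
t* = 1.659

CI: -9.50 ± 1.659 · 1.8956 = -9.50 ± 3.14 = (-12.64, -6.36)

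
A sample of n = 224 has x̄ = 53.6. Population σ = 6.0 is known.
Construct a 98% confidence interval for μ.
(52.67, 54.53)

z-interval (σ known):
z* = 2.326 for 98% confidence

Margin of error = z* · σ/√n = 2.326 · 6.0/√224 = 0.93

CI: (53.6 - 0.93, 53.6 + 0.93) = (52.67, 54.53)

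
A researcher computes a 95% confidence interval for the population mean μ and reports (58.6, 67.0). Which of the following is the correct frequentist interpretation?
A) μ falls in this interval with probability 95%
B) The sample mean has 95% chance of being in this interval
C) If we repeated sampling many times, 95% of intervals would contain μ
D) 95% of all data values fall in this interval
C

A) Wrong — μ is fixed; the randomness lives in the interval, not in μ.
B) Wrong — x̄ is observed and sits in the interval by construction.
C) Correct — this is the frequentist long-run coverage interpretation.
D) Wrong — a CI is about the parameter μ, not individual data values.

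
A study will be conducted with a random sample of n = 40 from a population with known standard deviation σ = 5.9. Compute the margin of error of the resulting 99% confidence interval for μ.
Margin of error = 2.40

Margin of error = z* · σ/√n
= 2.576 · 5.9/√40
= 2.576 · 5.9/6.3246
= 2.40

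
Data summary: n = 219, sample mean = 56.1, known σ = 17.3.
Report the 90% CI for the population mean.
(54.18, 58.02)

z-interval (σ known):
z* = 1.645 for 90% confidence

Margin of error = z* · σ/√n = 1.645 · 17.3/√219 = 1.92

CI: (56.1 - 1.92, 56.1 + 1.92) = (54.18, 58.02)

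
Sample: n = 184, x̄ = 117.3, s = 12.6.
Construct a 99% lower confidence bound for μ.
μ ≥ 115.12

Lower bound (one-sided):
t* = 2.347 (one-sided for 99%)
Lower bound = x̄ - t* · s/√n = 117.3 - 2.347 · 12.6/√184 = 115.12

We are 99% confident that μ ≥ 115.12.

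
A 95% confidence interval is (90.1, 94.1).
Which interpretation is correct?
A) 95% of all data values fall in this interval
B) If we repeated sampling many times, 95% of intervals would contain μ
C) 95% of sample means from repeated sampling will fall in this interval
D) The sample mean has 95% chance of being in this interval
B

A) Wrong — a CI is about the parameter μ, not individual data values.
B) Correct — this is the frequentist long-run coverage interpretation.
C) Wrong — coverage applies to intervals containing μ, not to future x̄ values.
D) Wrong — x̄ is observed and sits in the interval by construction.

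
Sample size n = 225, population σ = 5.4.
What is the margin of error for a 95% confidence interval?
Margin of error = 0.71

Margin of error = z* · σ/√n
= 1.960 · 5.4/√225
= 1.960 · 5.4/15.0000
= 0.71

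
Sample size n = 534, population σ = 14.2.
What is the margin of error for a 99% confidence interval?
Margin of error = 1.58

Margin of error = z* · σ/√n
= 2.576 · 14.2/√534
= 2.576 · 14.2/23.1084
= 1.58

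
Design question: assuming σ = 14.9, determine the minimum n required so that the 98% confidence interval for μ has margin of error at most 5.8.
n ≥ 36

For margin E ≤ 5.8:
n ≥ (z* · σ / E)²
n ≥ (2.326 · 14.9 / 5.8)²
n ≥ 35.71

Minimum n = 36 (rounding up)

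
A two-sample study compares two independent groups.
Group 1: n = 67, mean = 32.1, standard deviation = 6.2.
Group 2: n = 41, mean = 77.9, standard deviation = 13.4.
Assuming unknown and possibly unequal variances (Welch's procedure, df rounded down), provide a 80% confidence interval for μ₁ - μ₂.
(-48.69, -42.91)

Difference: x̄₁ - x̄₂ = -45.80
SE = √(s₁²/n₁ + s₂²/n₂) = √(6.2²/67 + 13.4²/41) = 2.2256
df = 50.64 → 50 (Welch–Satterthwaite, rounded down)
t* = 1.299

CI: -45.80 ± 1.299 · 2.2256 = -45.80 ± 2.89 = (-48.69, -42.91)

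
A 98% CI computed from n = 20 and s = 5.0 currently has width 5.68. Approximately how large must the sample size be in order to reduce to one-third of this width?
n ≈ 180

CI width ∝ 1/√n
To reduce width by factor 3, need √n to grow by 3 → need 3² = 9 times as many samples.

Current: n = 20, width = 5.68
New: n = 180, width ≈ 1.75

Width reduced by factor of 5.68/1.75 = 3.25.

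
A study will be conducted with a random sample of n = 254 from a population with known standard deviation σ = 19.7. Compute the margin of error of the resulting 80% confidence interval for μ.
Margin of error = 1.58

Margin of error = z* · σ/√n
= 1.282 · 19.7/√254
= 1.282 · 19.7/15.9374
= 1.58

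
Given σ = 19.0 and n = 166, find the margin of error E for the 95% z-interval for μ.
Margin of error = 2.89

Margin of error = z* · σ/√n
= 1.960 · 19.0/√166
= 1.960 · 19.0/12.8841
= 2.89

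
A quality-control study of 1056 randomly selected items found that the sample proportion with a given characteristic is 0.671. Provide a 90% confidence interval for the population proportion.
(0.647, 0.695)

Proportion CI:
SE = √(p̂(1-p̂)/n) = √(0.671 · 0.329 / 1056) = 0.01446

z* = 1.645
Margin = z* · SE = 1.645 · 0.01446 = 0.0238

CI: 0.671 ± 0.0238 = (0.647, 0.695)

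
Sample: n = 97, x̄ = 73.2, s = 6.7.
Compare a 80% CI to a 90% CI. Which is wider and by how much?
90% CI is wider by 0.50

df = 96
80% CI: t* = 1.290, (72.32, 74.08), width = 2 · t* · s/√n = 1.76
90% CI: t* = 1.661, (72.07, 74.33), width = 2 · t* · s/√n = 2.26

The 90% CI is wider by 2.26 - 1.76 = 0.50.
Higher confidence requires a wider interval.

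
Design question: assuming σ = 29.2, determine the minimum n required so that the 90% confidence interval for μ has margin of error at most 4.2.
n ≥ 131

For margin E ≤ 4.2:
n ≥ (z* · σ / E)²
n ≥ (1.645 · 29.2 / 4.2)²
n ≥ 130.80

Minimum n = 131 (rounding up)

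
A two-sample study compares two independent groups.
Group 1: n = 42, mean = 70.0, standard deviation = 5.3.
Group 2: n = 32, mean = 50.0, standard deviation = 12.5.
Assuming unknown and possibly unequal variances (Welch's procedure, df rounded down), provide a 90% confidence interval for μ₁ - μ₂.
(16.03, 23.97)

Difference: x̄₁ - x̄₂ = 20.00
SE = √(s₁²/n₁ + s₂²/n₂) = √(5.3²/42 + 12.5²/32) = 2.3562
df = 39.51 → 39 (Welch–Satterthwaite, rounded down)
t* = 1.685

CI: 20.00 ± 1.685 · 2.3562 = 20.00 ± 3.97 = (16.03, 23.97)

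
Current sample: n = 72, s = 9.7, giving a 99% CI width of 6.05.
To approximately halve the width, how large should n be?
n ≈ 288

CI width ∝ 1/√n
To reduce width by factor 2, need √n to grow by 2 → need 2² = 4 times as many samples.

Current: n = 72, width = 6.05
New: n = 288, width ≈ 2.96

Width reduced by factor of 6.05/2.96 = 2.04.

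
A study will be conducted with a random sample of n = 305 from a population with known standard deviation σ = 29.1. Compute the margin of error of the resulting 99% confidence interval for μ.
Margin of error = 4.29

Margin of error = z* · σ/√n
= 2.576 · 29.1/√305
= 2.576 · 29.1/17.4642
= 4.29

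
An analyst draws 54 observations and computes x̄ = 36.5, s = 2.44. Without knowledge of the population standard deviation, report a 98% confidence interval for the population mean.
(35.70, 37.30)

t-interval (σ unknown):
df = n - 1 = 53
t* = 2.399 for 98% confidence

Margin of error = t* · s/√n = 2.399 · 2.44/√54 = 0.80

CI: (35.70, 37.30)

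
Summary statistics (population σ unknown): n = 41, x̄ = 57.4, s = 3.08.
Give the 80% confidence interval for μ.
(56.77, 58.03)

t-interval (σ unknown):
df = n - 1 = 40
t* = 1.303 for 80% confidence

Margin of error = t* · s/√n = 1.303 · 3.08/√41 = 0.63

CI: (56.77, 58.03)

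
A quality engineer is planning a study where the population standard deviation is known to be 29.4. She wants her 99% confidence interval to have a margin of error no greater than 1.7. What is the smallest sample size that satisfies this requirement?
n ≥ 1985

For margin E ≤ 1.7:
n ≥ (z* · σ / E)²
n ≥ (2.576 · 29.4 / 1.7)²
n ≥ 1984.67

Minimum n = 1985 (rounding up)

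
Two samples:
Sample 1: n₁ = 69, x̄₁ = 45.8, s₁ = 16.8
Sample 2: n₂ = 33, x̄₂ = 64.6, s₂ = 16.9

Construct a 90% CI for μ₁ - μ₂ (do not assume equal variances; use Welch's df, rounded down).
(-24.76, -12.84)

Difference: x̄₁ - x̄₂ = -18.80
SE = √(s₁²/n₁ + s₂²/n₂) = √(16.8²/69 + 16.9²/33) = 3.5701
df = 62.79 → 62 (Welch–Satterthwaite, rounded down)
t* = 1.670

CI: -18.80 ± 1.670 · 3.5701 = -18.80 ± 5.96 = (-24.76, -12.84)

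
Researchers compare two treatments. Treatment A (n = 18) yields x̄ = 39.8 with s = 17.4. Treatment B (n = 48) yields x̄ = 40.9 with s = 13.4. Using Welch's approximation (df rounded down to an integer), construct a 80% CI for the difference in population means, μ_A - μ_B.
(-7.08, 4.88)

Difference: x̄₁ - x̄₂ = -1.10
SE = √(s₁²/n₁ + s₂²/n₂) = √(17.4²/18 + 13.4²/48) = 4.5344
df = 24.96 → 24 (Welch–Satterthwaite, rounded down)
t* = 1.318

CI: -1.10 ± 1.318 · 4.5344 = -1.10 ± 5.98 = (-7.08, 4.88)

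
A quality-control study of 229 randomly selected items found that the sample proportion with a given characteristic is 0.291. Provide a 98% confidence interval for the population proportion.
(0.221, 0.361)

Proportion CI:
SE = √(p̂(1-p̂)/n) = √(0.291 · 0.709 / 229) = 0.03002

z* = 2.326
Margin = z* · SE = 2.326 · 0.03002 = 0.0698

CI: 0.291 ± 0.0698 = (0.221, 0.361)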